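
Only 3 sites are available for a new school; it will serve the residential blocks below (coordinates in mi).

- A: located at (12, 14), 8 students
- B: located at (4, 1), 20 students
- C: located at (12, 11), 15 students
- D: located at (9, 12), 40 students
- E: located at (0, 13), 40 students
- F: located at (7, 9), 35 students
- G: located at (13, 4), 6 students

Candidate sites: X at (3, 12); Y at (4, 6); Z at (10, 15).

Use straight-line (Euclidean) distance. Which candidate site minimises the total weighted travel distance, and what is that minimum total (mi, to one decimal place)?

Total weighted distance at each candidate:
  X (3, 12): total = 1048.8
  Y (4, 6): total = 1170.7
  Z (10, 15): total = 1227.2
Minimum is at X with total 1048.8 mi.

X, total 1048.8 mi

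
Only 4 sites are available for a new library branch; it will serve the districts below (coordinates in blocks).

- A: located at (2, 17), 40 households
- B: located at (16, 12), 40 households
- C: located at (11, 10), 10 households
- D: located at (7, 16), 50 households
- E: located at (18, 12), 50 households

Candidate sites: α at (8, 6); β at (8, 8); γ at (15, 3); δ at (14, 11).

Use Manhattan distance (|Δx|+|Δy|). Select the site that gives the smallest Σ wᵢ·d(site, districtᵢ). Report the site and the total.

Total weighted distance at each candidate:
  α (8, 6): total = 2660
  β (8, 8): total = 2280
  γ (15, 3): total = 3240
  δ (14, 11): total = 1730
Minimum is at δ with total 1730 blocks.

δ, total 1730 blocks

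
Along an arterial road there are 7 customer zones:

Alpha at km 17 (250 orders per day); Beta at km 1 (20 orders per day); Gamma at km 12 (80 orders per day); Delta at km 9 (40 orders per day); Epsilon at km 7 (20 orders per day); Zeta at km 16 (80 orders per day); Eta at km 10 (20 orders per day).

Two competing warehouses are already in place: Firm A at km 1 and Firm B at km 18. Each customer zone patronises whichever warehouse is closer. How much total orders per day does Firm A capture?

80

The indifferent point is the midpoint (1+18)/2 = 9.5; customer zones left of it (closer to Firm A at 1) go to Firm A, those right go to Firm B.
  Beta at 1 (w=20) → Firm A
  Epsilon at 7 (w=20) → Firm A
  Delta at 9 (w=40) → Firm A
  Eta at 10 (w=20) → Firm B
  Gamma at 12 (w=80) → Firm B
  Zeta at 16 (w=80) → Firm B
  Alpha at 17 (w=250) → Firm B
Firm A captures 80; Firm B captures 430.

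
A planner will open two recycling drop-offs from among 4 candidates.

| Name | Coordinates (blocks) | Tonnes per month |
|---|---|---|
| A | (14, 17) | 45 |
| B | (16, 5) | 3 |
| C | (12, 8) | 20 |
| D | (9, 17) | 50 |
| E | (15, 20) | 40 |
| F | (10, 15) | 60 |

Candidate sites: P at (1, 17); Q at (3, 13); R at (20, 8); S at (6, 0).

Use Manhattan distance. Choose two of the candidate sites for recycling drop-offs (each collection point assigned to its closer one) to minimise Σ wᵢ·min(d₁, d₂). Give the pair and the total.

{P, R}, total 2506

Evaluate every pair (each demand assigned to the nearer of the two):
  {P, R}: total = 2506
  {P, Q}: total = 2548
  {Q, R}: total = 2576
  {P, S}: total = 2650
  {Q, S}: total = 2800
  {R, S}: total = 3556
Best pair: {P, R} with total 2506.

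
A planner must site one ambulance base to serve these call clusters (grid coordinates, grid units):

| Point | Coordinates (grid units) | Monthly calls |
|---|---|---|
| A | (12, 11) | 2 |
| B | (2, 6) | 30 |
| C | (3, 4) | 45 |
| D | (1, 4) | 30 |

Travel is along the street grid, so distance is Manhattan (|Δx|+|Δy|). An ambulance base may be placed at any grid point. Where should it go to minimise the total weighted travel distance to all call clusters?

Manhattan distance separates: Σwᵢ(|x−xᵢ|+|y−yᵢ|) = Σwᵢ|x−xᵢ| + Σwᵢ|y−yᵢ|, so x and y are optimised independently as 1-D weighted medians.
Total weight W = 107; half = 53.5.
x-coordinate, sorted with cumulative weight:
  x=1 (D, w=30) cum 30
  x=2 (B, w=30) cum 60  ← median
  x=3 (C, w=45) cum 105
  x=12 (A, w=2) cum 107
⇒ x* = 2
y-coordinate, sorted with cumulative weight:
  y=4 (C, w=45) cum 45
  y=4 (D, w=30) cum 75  ← median
  y=6 (B, w=30) cum 105
  y=11 (A, w=2) cum 107
⇒ y* = 4

(2, 4)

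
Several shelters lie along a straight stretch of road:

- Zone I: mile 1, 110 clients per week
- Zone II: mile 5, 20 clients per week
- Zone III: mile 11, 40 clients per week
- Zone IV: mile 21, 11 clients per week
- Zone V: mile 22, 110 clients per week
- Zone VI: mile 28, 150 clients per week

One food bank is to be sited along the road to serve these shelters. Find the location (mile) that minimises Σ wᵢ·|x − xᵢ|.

x = 22

For a sum of weighted absolute distances on a line, the optimum is the weighted median (not the mean). Total weight W = 441; half-weight = 220.5.
Sort by position and accumulate weight:
  mile 1 (Zone I, w=110) → cum 110
  mile 5 (Zone II, w=20) → cum 130
  mile 11 (Zone III, w=40) → cum 170
  mile 21 (Zone IV, w=11) → cum 181
  mile 22 (Zone V, w=110) → cum 291  ≥ 220.5 → median here
  mile 28 (Zone VI, w=150) → cum 441
Optimal location: mile 22.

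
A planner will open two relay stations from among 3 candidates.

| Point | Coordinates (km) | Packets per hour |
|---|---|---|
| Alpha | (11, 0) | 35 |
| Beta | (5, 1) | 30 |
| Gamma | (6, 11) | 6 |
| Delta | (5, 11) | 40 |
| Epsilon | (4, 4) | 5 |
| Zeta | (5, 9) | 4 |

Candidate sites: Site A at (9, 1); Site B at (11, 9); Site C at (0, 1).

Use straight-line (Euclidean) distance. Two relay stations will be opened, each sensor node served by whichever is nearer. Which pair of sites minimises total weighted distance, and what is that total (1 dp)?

{Site A, Site B}, total 536.7

Evaluate every pair (each demand assigned to the nearer of the two):
  {Site A, Site B}: total = 536.7
  {Site A, Site C}: total = 752.5
  {Site B, Site C}: total = 799.3
Best pair: {Site A, Site B} with total 536.7.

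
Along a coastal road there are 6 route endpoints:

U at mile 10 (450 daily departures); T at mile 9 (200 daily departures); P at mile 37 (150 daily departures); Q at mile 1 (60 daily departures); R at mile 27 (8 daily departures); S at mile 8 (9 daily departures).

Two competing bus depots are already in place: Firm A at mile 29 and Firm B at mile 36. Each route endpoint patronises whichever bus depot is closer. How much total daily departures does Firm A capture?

727

The indifferent point is the midpoint (29+36)/2 = 32.5; route endpoints left of it (closer to Firm A at 29) go to Firm A, those right go to Firm B.
  Q at 1 (w=60) → Firm A
  S at 8 (w=9) → Firm A
  T at 9 (w=200) → Firm A
  U at 10 (w=450) → Firm A
  R at 27 (w=8) → Firm A
  P at 37 (w=150) → Firm B
Firm A captures 727; Firm B captures 150.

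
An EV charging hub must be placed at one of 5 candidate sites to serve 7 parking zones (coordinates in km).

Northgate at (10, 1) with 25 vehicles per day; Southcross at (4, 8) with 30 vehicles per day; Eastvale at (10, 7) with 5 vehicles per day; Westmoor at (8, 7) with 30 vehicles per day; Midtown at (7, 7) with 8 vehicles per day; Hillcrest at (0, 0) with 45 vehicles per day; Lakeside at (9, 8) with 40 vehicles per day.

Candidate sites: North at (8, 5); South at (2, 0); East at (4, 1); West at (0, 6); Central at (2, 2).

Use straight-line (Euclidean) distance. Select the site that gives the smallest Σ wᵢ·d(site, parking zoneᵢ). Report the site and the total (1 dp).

North, total 904.9 km

Total weighted distance at each candidate:
  North (8, 5): total = 904.9
  South (2, 0): total = 1362.7
  East (4, 1): total = 1202.1
  West (0, 6): total = 1401.1
  Central (2, 2): total = 1225.4
Minimum is at North with total 904.9 km.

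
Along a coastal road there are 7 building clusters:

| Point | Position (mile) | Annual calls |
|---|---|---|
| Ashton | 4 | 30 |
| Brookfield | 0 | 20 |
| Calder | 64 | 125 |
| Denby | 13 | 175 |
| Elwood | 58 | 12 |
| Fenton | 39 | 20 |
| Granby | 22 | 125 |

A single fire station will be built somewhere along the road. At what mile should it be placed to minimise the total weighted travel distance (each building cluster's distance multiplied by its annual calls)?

x = 22

For a sum of weighted absolute distances on a line, the optimum is the weighted median (not the mean). Total weight W = 507; half-weight = 253.5.
Sort by position and accumulate weight:
  mile 0 (Brookfield, w=20) → cum 20
  mile 4 (Ashton, w=30) → cum 50
  mile 13 (Denby, w=175) → cum 225
  mile 22 (Granby, w=125) → cum 350  ≥ 253.5 → median here
  mile 39 (Fenton, w=20) → cum 370
  mile 58 (Elwood, w=12) → cum 382
  mile 64 (Calder, w=125) → cum 507
Optimal location: mile 22.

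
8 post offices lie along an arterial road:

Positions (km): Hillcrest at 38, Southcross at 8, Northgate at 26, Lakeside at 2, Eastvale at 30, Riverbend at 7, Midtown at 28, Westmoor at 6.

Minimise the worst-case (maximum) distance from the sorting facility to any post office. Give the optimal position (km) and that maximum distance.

location 20, max distance 18

The 1-center on a line is the midpoint of the two extreme points: leftmost at 2, rightmost at 38.
Optimal location = (2 + 38)/2 = 20; maximum distance = (38 − 2)/2 = 18.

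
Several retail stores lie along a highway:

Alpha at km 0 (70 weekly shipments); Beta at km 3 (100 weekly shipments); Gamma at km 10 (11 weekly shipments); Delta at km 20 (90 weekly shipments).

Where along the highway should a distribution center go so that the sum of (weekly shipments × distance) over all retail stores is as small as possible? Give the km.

For a sum of weighted absolute distances on a line, the optimum is the weighted median (not the mean). Total weight W = 271; half-weight = 135.5.
Sort by position and accumulate weight:
  km 0 (Alpha, w=70) → cum 70
  km 3 (Beta, w=100) → cum 170  ≥ 135.5 → median here
  km 10 (Gamma, w=11) → cum 181
  km 20 (Delta, w=90) → cum 271
Optimal location: km 3.

x = 3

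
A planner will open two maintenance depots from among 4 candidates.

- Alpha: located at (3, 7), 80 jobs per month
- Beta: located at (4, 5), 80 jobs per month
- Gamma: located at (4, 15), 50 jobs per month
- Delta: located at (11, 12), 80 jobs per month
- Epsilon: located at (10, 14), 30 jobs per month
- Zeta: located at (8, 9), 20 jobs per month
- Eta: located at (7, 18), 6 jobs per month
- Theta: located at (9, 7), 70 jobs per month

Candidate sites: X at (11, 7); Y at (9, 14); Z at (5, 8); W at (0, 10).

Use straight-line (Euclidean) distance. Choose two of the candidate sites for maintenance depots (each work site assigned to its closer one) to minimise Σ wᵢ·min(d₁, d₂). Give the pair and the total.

Evaluate every pair (each demand assigned to the nearer of the two):
  {Y, Z}: total = 1321.8
  {X, Z}: total = 1662.0
  {X, Y}: total = 1972.6
  {Z, W}: total = 1976.3
  {Y, W}: total = 1981.7
  {X, W}: total = 2059.8
Best pair: {Y, Z} with total 1321.8.

{Y, Z}, total 1321.8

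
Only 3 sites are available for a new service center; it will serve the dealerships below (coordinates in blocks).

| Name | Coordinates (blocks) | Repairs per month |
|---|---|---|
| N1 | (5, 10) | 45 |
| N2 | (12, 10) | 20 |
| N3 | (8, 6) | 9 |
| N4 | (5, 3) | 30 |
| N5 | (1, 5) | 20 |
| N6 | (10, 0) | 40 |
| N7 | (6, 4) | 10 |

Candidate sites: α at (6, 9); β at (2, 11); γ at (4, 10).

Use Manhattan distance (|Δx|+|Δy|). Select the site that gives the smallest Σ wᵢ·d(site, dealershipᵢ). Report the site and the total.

Total weighted distance at each candidate:
  α (6, 9): total = 1235
  β (2, 11): total = 1839
  γ (4, 10): total = 1397
Minimum is at α with total 1235 blocks.

α, total 1235 blocks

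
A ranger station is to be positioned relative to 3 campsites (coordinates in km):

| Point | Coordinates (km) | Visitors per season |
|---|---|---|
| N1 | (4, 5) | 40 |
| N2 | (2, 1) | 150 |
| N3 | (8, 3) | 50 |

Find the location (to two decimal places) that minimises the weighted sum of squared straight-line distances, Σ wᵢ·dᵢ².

The minimiser of Σwᵢ‖p−pᵢ‖² is the weighted centroid p* = (Σwᵢpᵢ)/(Σwᵢ).
Σwᵢ = 240.
Σwᵢxᵢ = 40·4 + 150·2 + 50·8 = 860.
Σwᵢyᵢ = 40·5 + 150·1 + 50·3 = 500.
x* = 860/240 = 3.58, y* = 500/240 = 2.08.

(3.58, 2.08)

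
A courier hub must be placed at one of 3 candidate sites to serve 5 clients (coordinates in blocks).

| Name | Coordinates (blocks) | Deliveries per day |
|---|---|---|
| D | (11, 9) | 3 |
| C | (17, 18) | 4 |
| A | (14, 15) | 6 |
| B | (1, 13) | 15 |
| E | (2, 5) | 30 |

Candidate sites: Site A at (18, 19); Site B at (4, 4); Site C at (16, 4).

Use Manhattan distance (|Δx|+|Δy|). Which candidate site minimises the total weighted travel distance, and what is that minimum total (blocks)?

Site B, total 540 blocks

Total weighted distance at each candidate:
  Site A (18, 19): total = 1352
  Site B (4, 4): total = 540
  Site C (16, 4): total = 978
Minimum is at Site B with total 540 blocks.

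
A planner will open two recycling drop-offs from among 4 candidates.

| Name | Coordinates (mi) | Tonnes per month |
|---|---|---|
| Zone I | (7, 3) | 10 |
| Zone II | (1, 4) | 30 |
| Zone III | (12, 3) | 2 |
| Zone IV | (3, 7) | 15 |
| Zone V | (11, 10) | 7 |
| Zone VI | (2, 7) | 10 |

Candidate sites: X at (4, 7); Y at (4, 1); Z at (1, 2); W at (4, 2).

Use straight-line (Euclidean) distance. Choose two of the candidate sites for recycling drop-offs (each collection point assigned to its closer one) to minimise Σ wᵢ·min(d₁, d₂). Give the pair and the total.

{X, Z}, total 216.2

Evaluate every pair (each demand assigned to the nearer of the two):
  {X, Z}: total = 216.2
  {X, W}: total = 244.2
  {X, Y}: total = 268.1
  {Z, W}: total = 309.6
  {Y, Z}: total = 324.1
  {Y, W}: total = 360.7
Best pair: {X, Z} with total 216.2.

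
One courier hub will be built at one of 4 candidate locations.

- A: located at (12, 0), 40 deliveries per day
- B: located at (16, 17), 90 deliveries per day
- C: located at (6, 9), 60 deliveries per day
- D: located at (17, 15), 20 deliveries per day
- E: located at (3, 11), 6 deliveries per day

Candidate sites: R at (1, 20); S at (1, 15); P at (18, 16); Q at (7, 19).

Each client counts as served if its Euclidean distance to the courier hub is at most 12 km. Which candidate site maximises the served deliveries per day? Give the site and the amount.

Q, covering 176

Coverage radius r = 12 km; a point is covered iff (Δx)²+(Δy)² ≤ 12² = 144.
  R (1, 20): covers {E} → 6
  S (1, 15): covers {C, E} → 66
  P (18, 16): covers {B, D} → 110
  Q (7, 19): covers {B, C, D, E} → 176
Maximum coverage at Q: 176 deliveries per day.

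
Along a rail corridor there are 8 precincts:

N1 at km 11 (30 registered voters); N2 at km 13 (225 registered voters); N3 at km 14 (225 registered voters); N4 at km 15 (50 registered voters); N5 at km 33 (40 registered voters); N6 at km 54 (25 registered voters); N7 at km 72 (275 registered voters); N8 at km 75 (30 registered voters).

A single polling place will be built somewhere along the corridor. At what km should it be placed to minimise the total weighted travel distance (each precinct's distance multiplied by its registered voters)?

x = 14

For a sum of weighted absolute distances on a line, the optimum is the weighted median (not the mean). Total weight W = 900; half-weight = 450.
Sort by position and accumulate weight:
  km 11 (N1, w=30) → cum 30
  km 13 (N2, w=225) → cum 255
  km 14 (N3, w=225) → cum 480  ≥ 450 → median here
  km 15 (N4, w=50) → cum 530
  km 33 (N5, w=40) → cum 570
  km 54 (N6, w=25) → cum 595
  km 72 (N7, w=275) → cum 870
  km 75 (N8, w=30) → cum 900
Optimal location: km 14.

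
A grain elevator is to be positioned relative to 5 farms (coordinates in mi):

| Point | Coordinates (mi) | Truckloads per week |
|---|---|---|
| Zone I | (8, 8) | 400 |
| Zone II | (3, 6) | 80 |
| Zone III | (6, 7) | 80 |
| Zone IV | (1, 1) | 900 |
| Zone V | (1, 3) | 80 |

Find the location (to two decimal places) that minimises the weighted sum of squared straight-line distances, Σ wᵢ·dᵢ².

(3.18, 3.49)

The minimiser of Σwᵢ‖p−pᵢ‖² is the weighted centroid p* = (Σwᵢpᵢ)/(Σwᵢ).
Σwᵢ = 1540.
Σwᵢxᵢ = 400·8 + 80·3 + 80·6 + 900·1 + 80·1 = 4900.
Σwᵢyᵢ = 400·8 + 80·6 + 80·7 + 900·1 + 80·3 = 5380.
x* = 4900/1540 = 3.18, y* = 5380/1540 = 3.49.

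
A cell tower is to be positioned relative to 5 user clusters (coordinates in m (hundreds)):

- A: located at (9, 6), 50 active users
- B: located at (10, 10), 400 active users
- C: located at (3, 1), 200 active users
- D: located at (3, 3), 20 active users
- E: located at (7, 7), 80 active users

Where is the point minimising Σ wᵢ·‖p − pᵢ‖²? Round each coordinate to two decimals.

The minimiser of Σwᵢ‖p−pᵢ‖² is the weighted centroid p* = (Σwᵢpᵢ)/(Σwᵢ).
Σwᵢ = 750.
Σwᵢxᵢ = 50·9 + 400·10 + 200·3 + 20·3 + 80·7 = 5670.
Σwᵢyᵢ = 50·6 + 400·10 + 200·1 + 20·3 + 80·7 = 5120.
x* = 5670/750 = 7.56, y* = 5120/750 = 6.83.

(7.56, 6.83)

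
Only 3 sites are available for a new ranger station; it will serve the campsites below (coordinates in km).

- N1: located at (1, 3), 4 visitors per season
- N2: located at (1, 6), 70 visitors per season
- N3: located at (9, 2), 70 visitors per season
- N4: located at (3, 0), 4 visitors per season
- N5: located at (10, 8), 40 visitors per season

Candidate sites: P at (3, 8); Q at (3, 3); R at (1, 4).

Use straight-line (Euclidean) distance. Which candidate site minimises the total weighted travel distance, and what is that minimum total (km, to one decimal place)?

Q, total 1042.3 km

Total weighted distance at each candidate:
  P (3, 8): total = 1125.5
  Q (3, 3): total = 1042.3
  R (1, 4): total = 1133.1
Minimum is at Q with total 1042.3 km.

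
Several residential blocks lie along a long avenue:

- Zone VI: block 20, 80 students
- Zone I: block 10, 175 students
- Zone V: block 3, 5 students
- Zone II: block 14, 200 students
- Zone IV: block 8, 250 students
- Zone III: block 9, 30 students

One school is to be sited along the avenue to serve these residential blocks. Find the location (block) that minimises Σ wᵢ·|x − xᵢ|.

x = 10

For a sum of weighted absolute distances on a line, the optimum is the weighted median (not the mean). Total weight W = 740; half-weight = 370.
Sort by position and accumulate weight:
  block 3 (Zone V, w=5) → cum 5
  block 8 (Zone IV, w=250) → cum 255
  block 9 (Zone III, w=30) → cum 285
  block 10 (Zone I, w=175) → cum 460  ≥ 370 → median here
  block 14 (Zone II, w=200) → cum 660
  block 20 (Zone VI, w=80) → cum 740
Optimal location: block 10.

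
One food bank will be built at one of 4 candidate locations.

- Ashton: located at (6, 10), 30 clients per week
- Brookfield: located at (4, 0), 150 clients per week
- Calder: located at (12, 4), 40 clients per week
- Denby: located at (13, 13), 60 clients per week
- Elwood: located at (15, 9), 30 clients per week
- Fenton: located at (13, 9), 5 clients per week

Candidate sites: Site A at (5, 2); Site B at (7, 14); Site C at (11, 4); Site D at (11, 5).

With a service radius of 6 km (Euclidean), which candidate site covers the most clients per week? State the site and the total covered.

Site A, covering 150

Coverage radius r = 6 km; a point is covered iff (Δx)²+(Δy)² ≤ 6² = 36.
  Site A (5, 2): covers {Brookfield} → 150
  Site B (7, 14): covers {Ashton} → 30
  Site C (11, 4): covers {Calder, Fenton} → 45
  Site D (11, 5): covers {Calder, Elwood, Fenton} → 75
Maximum coverage at Site A: 150 clients per week.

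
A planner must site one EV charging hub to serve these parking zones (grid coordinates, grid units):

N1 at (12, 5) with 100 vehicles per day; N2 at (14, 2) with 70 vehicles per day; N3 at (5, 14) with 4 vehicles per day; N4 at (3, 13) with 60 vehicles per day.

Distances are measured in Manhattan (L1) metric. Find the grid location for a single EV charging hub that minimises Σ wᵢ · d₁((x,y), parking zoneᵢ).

(12, 5)

Manhattan distance separates: Σwᵢ(|x−xᵢ|+|y−yᵢ|) = Σwᵢ|x−xᵢ| + Σwᵢ|y−yᵢ|, so x and y are optimised independently as 1-D weighted medians.
Total weight W = 234; half = 117.
x-coordinate, sorted with cumulative weight:
  x=3 (N4, w=60) cum 60
  x=5 (N3, w=4) cum 64
  x=12 (N1, w=100) cum 164  ← median
  x=14 (N2, w=70) cum 234
⇒ x* = 12
y-coordinate, sorted with cumulative weight:
  y=2 (N2, w=70) cum 70
  y=5 (N1, w=100) cum 170  ← median
  y=13 (N4, w=60) cum 230
  y=14 (N3, w=4) cum 234
⇒ y* = 5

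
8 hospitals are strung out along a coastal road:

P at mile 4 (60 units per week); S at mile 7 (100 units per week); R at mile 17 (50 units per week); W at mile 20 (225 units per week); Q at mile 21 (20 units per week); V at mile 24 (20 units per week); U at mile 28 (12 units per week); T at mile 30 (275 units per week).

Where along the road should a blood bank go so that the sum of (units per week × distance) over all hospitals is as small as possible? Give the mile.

x = 20

For a sum of weighted absolute distances on a line, the optimum is the weighted median (not the mean). Total weight W = 762; half-weight = 381.
Sort by position and accumulate weight:
  mile 4 (P, w=60) → cum 60
  mile 7 (S, w=100) → cum 160
  mile 17 (R, w=50) → cum 210
  mile 20 (W, w=225) → cum 435  ≥ 381 → median here
  mile 21 (Q, w=20) → cum 455
  mile 24 (V, w=20) → cum 475
  mile 28 (U, w=12) → cum 487
  mile 30 (T, w=275) → cum 762
Optimal location: mile 20.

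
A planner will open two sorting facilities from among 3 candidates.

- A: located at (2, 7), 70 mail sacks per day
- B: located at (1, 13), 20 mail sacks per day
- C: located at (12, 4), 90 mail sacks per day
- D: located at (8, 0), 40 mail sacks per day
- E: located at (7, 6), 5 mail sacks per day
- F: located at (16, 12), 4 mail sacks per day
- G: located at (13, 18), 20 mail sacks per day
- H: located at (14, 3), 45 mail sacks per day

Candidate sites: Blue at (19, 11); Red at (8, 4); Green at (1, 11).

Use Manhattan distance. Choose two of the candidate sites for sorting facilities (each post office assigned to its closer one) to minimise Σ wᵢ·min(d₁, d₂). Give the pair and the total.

Evaluate every pair (each demand assigned to the nearer of the two):
  {Red, Green}: total = 1684
  {Blue, Red}: total = 2076
  {Blue, Green}: total = 3286
Best pair: {Red, Green} with total 1684.

{Red, Green}, total 1684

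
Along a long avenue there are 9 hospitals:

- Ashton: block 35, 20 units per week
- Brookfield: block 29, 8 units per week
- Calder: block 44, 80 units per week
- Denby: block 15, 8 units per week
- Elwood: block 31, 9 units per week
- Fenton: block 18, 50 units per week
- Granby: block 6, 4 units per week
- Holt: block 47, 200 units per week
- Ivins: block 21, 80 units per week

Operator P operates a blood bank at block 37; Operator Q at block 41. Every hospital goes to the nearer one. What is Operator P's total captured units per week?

179

The indifferent point is the midpoint (37+41)/2 = 39; hospitals left of it (closer to Operator P at 37) go to Operator P, those right go to Operator Q.
  Granby at 6 (w=4) → Operator P
  Denby at 15 (w=8) → Operator P
  Fenton at 18 (w=50) → Operator P
  Ivins at 21 (w=80) → Operator P
  Brookfield at 29 (w=8) → Operator P
  Elwood at 31 (w=9) → Operator P
  Ashton at 35 (w=20) → Operator P
  Calder at 44 (w=80) → Operator Q
  Holt at 47 (w=200) → Operator Q
Operator P captures 179; Operator Q captures 280.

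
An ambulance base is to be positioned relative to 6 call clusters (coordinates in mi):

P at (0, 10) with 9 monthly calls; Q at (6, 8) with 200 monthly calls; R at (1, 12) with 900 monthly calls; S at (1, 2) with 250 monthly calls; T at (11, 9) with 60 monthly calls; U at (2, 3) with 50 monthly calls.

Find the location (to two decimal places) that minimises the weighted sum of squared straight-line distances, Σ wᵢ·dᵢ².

(2.12, 9.31)

The minimiser of Σwᵢ‖p−pᵢ‖² is the weighted centroid p* = (Σwᵢpᵢ)/(Σwᵢ).
Σwᵢ = 1469.
Σwᵢxᵢ = 9·0 + 200·6 + 900·1 + 250·1 + 60·11 + 50·2 = 3110.
Σwᵢyᵢ = 9·10 + 200·8 + 900·12 + 250·2 + 60·9 + 50·3 = 13680.
x* = 3110/1469 = 2.12, y* = 13680/1469 = 9.31.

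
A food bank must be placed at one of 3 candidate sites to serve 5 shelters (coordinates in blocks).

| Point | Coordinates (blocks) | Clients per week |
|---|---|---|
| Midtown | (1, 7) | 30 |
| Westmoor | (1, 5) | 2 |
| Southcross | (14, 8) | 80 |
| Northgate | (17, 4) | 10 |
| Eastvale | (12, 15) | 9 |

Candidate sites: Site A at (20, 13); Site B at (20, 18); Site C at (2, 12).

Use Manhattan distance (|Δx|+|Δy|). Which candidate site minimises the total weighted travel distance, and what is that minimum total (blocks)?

Site C, total 1823 blocks

Total weighted distance at each candidate:
  Site A (20, 13): total = 1894
  Site B (20, 18): total = 2513
  Site C (2, 12): total = 1823
Minimum is at Site C with total 1823 blocks.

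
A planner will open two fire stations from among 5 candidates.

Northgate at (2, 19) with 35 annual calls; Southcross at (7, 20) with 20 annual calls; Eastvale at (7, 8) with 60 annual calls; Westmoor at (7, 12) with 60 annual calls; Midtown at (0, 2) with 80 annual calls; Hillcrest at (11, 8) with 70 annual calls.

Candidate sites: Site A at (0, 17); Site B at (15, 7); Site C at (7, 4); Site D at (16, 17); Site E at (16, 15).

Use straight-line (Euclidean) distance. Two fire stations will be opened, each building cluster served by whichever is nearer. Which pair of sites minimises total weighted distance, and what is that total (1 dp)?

{Site A, Site C}, total 1949.7

Evaluate every pair (each demand assigned to the nearer of the two):
  {Site A, Site C}: total = 1949.7
  {Site C, Site D}: total = 2383.1
  {Site C, Site E}: total = 2413.9
  {Site B, Site C}: total = 2449.7
  {Site A, Site B}: total = 2739.8
  {Site A, Site E}: total = 3253.7
  {Site B, Site D}: total = 3288.0
  {Site B, Site E}: total = 3318.8
  {Site A, Site D}: total = 3372.2
  {Site D, Site E}: total = 4189.4
Best pair: {Site A, Site C} with total 1949.7.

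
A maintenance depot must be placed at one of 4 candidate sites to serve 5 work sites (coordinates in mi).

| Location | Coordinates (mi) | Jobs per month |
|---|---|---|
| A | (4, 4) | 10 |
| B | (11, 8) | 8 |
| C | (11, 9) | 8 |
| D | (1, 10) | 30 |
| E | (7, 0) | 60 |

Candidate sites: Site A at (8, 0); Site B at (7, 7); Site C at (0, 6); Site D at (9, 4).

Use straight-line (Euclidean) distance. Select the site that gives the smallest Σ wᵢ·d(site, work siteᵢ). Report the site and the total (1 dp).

Total weighted distance at each candidate:
  Site A (8, 0): total = 627.0
  Site B (7, 7): total = 732.4
  Site C (0, 6): total = 902.2
  Site D (9, 4): total = 697.2
Minimum is at Site A with total 627.0 mi.

Site A, total 627.0 mi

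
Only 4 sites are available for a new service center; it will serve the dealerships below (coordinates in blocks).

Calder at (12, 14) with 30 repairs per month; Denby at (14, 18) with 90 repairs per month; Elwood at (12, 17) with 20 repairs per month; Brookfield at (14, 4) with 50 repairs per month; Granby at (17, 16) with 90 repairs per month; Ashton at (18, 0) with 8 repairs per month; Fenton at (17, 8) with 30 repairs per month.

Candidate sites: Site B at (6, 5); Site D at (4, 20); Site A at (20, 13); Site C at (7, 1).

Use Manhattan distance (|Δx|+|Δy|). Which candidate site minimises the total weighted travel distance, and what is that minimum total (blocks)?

Total weighted distance at each candidate:
  Site B (6, 5): total = 5686
  Site D (4, 20): total = 5572
  Site A (20, 13): total = 3150
  Site C (7, 1): total = 6476
Minimum is at Site A with total 3150 blocks.

Site A, total 3150 blocks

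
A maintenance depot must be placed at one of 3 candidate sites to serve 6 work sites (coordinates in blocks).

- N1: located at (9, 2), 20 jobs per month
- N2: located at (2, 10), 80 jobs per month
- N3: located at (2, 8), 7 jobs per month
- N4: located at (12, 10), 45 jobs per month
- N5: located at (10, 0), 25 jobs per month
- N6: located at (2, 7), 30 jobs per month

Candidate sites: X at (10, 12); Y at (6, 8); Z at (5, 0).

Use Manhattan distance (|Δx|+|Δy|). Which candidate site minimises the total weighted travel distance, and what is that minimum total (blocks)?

Y, total 1498 blocks

Total weighted distance at each candidate:
  X (10, 12): total = 1974
  Y (6, 8): total = 1498
  Z (5, 0): total = 2427
Minimum is at Y with total 1498 blocks.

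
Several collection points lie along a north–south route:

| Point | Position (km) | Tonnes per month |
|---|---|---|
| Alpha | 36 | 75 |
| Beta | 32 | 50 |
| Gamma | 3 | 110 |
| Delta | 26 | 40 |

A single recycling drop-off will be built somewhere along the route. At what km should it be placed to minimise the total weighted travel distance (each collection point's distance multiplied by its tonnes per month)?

For a sum of weighted absolute distances on a line, the optimum is the weighted median (not the mean). Total weight W = 275; half-weight = 137.5.
Sort by position and accumulate weight:
  km 3 (Gamma, w=110) → cum 110
  km 26 (Delta, w=40) → cum 150  ≥ 137.5 → median here
  km 32 (Beta, w=50) → cum 200
  km 36 (Alpha, w=75) → cum 275
Optimal location: km 26.

x = 26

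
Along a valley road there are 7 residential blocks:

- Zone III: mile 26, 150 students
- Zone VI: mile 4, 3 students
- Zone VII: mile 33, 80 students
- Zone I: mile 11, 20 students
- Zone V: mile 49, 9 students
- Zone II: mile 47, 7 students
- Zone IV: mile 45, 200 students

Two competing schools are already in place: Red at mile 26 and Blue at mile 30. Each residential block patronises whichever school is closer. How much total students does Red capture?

The indifferent point is the midpoint (26+30)/2 = 28; residential blocks left of it (closer to Red at 26) go to Red, those right go to Blue.
  Zone VI at 4 (w=3) → Red
  Zone I at 11 (w=20) → Red
  Zone III at 26 (w=150) → Red
  Zone VII at 33 (w=80) → Blue
  Zone IV at 45 (w=200) → Blue
  Zone II at 47 (w=7) → Blue
  Zone V at 49 (w=9) → Blue
Red captures 173; Blue captures 296.

173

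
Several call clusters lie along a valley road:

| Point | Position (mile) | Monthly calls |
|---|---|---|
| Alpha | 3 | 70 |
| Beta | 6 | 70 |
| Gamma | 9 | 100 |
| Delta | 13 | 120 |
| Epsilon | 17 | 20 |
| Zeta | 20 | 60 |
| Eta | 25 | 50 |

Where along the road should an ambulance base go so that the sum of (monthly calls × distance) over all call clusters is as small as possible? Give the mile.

x = 13

For a sum of weighted absolute distances on a line, the optimum is the weighted median (not the mean). Total weight W = 490; half-weight = 245.
Sort by position and accumulate weight:
  mile 3 (Alpha, w=70) → cum 70
  mile 6 (Beta, w=70) → cum 140
  mile 9 (Gamma, w=100) → cum 240
  mile 13 (Delta, w=120) → cum 360  ≥ 245 → median here
  mile 17 (Epsilon, w=20) → cum 380
  mile 20 (Zeta, w=60) → cum 440
  mile 25 (Eta, w=50) → cum 490
Optimal location: mile 13.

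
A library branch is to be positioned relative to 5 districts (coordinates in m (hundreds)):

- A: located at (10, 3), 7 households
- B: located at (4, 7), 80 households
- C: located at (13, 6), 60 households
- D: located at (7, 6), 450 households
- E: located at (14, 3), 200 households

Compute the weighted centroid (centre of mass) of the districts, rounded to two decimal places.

The minimiser of Σwᵢ‖p−pᵢ‖² is the weighted centroid p* = (Σwᵢpᵢ)/(Σwᵢ).
Σwᵢ = 797.
Σwᵢxᵢ = 7·10 + 80·4 + 60·13 + 450·7 + 200·14 = 7120.
Σwᵢyᵢ = 7·3 + 80·7 + 60·6 + 450·6 + 200·3 = 4241.
x* = 7120/797 = 8.93, y* = 4241/797 = 5.32.

(8.93, 5.32)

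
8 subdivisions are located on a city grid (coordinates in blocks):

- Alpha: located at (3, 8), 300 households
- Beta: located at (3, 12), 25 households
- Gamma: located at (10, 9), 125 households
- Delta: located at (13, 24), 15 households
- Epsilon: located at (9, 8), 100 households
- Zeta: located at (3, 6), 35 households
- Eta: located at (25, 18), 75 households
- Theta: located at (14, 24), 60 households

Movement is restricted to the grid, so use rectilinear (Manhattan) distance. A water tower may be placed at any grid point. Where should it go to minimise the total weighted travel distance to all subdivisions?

(9, 8)

Manhattan distance separates: Σwᵢ(|x−xᵢ|+|y−yᵢ|) = Σwᵢ|x−xᵢ| + Σwᵢ|y−yᵢ|, so x and y are optimised independently as 1-D weighted medians.
Total weight W = 735; half = 367.5.
x-coordinate, sorted with cumulative weight:
  x=3 (Alpha, w=300) cum 300
  x=3 (Beta, w=25) cum 325
  x=3 (Zeta, w=35) cum 360
  x=9 (Epsilon, w=100) cum 460  ← median
  x=10 (Gamma, w=125) cum 585
  x=13 (Delta, w=15) cum 600
  x=14 (Theta, w=60) cum 660
  x=25 (Eta, w=75) cum 735
⇒ x* = 9
y-coordinate, sorted with cumulative weight:
  y=6 (Zeta, w=35) cum 35
  y=8 (Alpha, w=300) cum 335
  y=8 (Epsilon, w=100) cum 435  ← median
  y=9 (Gamma, w=125) cum 560
  y=12 (Beta, w=25) cum 585
  y=18 (Eta, w=75) cum 660
  y=24 (Delta, w=15) cum 675
  y=24 (Theta, w=60) cum 735
⇒ y* = 8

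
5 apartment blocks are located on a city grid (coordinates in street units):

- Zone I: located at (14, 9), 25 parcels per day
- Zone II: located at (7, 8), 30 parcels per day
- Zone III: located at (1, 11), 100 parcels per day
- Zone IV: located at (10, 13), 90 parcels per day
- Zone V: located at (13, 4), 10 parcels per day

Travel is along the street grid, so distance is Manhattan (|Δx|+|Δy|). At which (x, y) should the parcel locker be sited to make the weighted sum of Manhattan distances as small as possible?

(7, 11)

Manhattan distance separates: Σwᵢ(|x−xᵢ|+|y−yᵢ|) = Σwᵢ|x−xᵢ| + Σwᵢ|y−yᵢ|, so x and y are optimised independently as 1-D weighted medians.
Total weight W = 255; half = 127.5.
x-coordinate, sorted with cumulative weight:
  x=1 (Zone III, w=100) cum 100
  x=7 (Zone II, w=30) cum 130  ← median
  x=10 (Zone IV, w=90) cum 220
  x=13 (Zone V, w=10) cum 230
  x=14 (Zone I, w=25) cum 255
⇒ x* = 7
y-coordinate, sorted with cumulative weight:
  y=4 (Zone V, w=10) cum 10
  y=8 (Zone II, w=30) cum 40
  y=9 (Zone I, w=25) cum 65
  y=11 (Zone III, w=100) cum 165  ← median
  y=13 (Zone IV, w=90) cum 255
⇒ y* = 11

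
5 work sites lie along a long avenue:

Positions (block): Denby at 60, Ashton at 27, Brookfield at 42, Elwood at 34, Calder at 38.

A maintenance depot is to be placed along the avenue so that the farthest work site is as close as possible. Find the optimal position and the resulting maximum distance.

location 43.5, max distance 16.5

The 1-center on a line is the midpoint of the two extreme points: leftmost at 27, rightmost at 60.
Optimal location = (27 + 60)/2 = 43.5; maximum distance = (60 − 27)/2 = 16.5.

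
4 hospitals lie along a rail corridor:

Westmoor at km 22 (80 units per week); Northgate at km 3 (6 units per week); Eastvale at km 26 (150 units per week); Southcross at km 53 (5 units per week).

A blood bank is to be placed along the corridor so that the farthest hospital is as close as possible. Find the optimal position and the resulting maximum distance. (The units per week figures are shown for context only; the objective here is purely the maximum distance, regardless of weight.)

location 28, max distance 25

The 1-center on a line is the midpoint of the two extreme points: leftmost at 3, rightmost at 53.
Optimal location = (3 + 53)/2 = 28; maximum distance = (53 − 3)/2 = 25.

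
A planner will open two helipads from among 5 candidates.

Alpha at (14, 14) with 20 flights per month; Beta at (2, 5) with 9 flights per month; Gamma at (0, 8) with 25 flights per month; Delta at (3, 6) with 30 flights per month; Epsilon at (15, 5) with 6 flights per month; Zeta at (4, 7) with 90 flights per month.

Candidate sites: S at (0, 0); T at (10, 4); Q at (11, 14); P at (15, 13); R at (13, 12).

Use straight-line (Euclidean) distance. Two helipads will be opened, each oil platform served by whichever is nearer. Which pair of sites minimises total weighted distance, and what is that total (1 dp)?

{T, P}, total 1222.8

Evaluate every pair (each demand assigned to the nearer of the two):
  {T, P}: total = 1222.8
  {T, R}: total = 1239.3
  {S, P}: total = 1251.6
  {T, Q}: total = 1254.6
  {S, R}: total = 1263.7
  {S, Q}: total = 1294.4
  {S, T}: total = 1299.5
  {Q, P}: total = 1734.5
  {Q, R}: total = 1746.6
  {P, R}: total = 1805.8
Best pair: {T, P} with total 1222.8.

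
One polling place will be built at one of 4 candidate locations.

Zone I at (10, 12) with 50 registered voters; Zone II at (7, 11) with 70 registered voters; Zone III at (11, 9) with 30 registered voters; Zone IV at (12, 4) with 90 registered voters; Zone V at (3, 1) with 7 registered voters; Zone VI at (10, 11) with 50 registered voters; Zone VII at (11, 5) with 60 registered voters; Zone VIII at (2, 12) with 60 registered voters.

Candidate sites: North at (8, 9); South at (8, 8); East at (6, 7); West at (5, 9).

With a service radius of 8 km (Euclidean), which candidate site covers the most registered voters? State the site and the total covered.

Coverage radius r = 8 km; a point is covered iff (Δx)²+(Δy)² ≤ 8² = 64.
  North (8, 9): covers {Zone I, Zone II, Zone III, Zone IV, Zone VI, Zone VII, Zone VIII} → 410
  South (8, 8): covers {Zone I, Zone II, Zone III, Zone IV, Zone VI, Zone VII, Zone VIII} → 410
  East (6, 7): covers {Zone I, Zone II, Zone III, Zone IV, Zone V, Zone VI, Zone VII, Zone VIII} → 417
  West (5, 9): covers {Zone I, Zone II, Zone III, Zone VI, Zone VII, Zone VIII} → 320
Maximum coverage at East: 417 registered voters.

East, covering 417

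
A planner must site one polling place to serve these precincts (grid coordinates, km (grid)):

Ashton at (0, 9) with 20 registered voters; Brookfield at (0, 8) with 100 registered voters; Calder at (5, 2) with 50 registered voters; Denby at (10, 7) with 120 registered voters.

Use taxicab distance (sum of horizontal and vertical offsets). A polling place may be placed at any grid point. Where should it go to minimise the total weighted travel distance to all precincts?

(5, 7)

Manhattan distance separates: Σwᵢ(|x−xᵢ|+|y−yᵢ|) = Σwᵢ|x−xᵢ| + Σwᵢ|y−yᵢ|, so x and y are optimised independently as 1-D weighted medians.
Total weight W = 290; half = 145.
x-coordinate, sorted with cumulative weight:
  x=0 (Ashton, w=20) cum 20
  x=0 (Brookfield, w=100) cum 120
  x=5 (Calder, w=50) cum 170  ← median
  x=10 (Denby, w=120) cum 290
⇒ x* = 5
y-coordinate, sorted with cumulative weight:
  y=2 (Calder, w=50) cum 50
  y=7 (Denby, w=120) cum 170  ← median
  y=8 (Brookfield, w=100) cum 270
  y=9 (Ashton, w=20) cum 290
⇒ y* = 7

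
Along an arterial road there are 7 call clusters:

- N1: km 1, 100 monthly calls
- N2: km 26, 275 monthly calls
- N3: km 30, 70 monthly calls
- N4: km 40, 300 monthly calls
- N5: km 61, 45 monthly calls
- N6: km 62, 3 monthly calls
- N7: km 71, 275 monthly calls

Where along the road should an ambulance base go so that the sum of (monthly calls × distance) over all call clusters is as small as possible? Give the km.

x = 40

For a sum of weighted absolute distances on a line, the optimum is the weighted median (not the mean). Total weight W = 1068; half-weight = 534.
Sort by position and accumulate weight:
  km 1 (N1, w=100) → cum 100
  km 26 (N2, w=275) → cum 375
  km 30 (N3, w=70) → cum 445
  km 40 (N4, w=300) → cum 745  ≥ 534 → median here
  km 61 (N5, w=45) → cum 790
  km 62 (N6, w=3) → cum 793
  km 71 (N7, w=275) → cum 1068
Optimal location: km 40.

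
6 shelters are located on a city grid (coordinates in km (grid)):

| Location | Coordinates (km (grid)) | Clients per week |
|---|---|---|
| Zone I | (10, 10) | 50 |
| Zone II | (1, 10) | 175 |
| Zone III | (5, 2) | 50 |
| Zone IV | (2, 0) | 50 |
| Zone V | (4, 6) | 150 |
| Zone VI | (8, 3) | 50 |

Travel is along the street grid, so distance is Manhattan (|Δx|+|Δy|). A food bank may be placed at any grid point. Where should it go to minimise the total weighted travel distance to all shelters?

(4, 6)

Manhattan distance separates: Σwᵢ(|x−xᵢ|+|y−yᵢ|) = Σwᵢ|x−xᵢ| + Σwᵢ|y−yᵢ|, so x and y are optimised independently as 1-D weighted medians.
Total weight W = 525; half = 262.5.
x-coordinate, sorted with cumulative weight:
  x=1 (Zone II, w=175) cum 175
  x=2 (Zone IV, w=50) cum 225
  x=4 (Zone V, w=150) cum 375  ← median
  x=5 (Zone III, w=50) cum 425
  x=8 (Zone VI, w=50) cum 475
  x=10 (Zone I, w=50) cum 525
⇒ x* = 4
y-coordinate, sorted with cumulative weight:
  y=0 (Zone IV, w=50) cum 50
  y=2 (Zone III, w=50) cum 100
  y=3 (Zone VI, w=50) cum 150
  y=6 (Zone V, w=150) cum 300  ← median
  y=10 (Zone I, w=50) cum 350
  y=10 (Zone II, w=175) cum 525
⇒ y* = 6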